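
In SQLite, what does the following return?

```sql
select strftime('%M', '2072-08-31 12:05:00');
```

05

`%M` extracts the 2-digit minute: 05.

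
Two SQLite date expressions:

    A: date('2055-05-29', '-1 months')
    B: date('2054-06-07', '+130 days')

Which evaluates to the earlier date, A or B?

A = 2055-04-29.
B = 2054-10-15.
B is earlier.

B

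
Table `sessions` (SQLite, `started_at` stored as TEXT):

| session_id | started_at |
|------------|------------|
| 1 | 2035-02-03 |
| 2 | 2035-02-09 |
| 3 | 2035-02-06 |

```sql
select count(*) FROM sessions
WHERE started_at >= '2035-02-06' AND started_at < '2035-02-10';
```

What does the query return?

2

Rows in [2035-02-06, 2035-02-10): 2035-02-09, 2035-02-06 → 2 rows.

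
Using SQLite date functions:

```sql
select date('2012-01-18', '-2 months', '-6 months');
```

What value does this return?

2011-05-18

Adding -2 months to 2012-01-18 gives 2011-11-18.
Adding -6 months to 2011-11-18 gives 2011-05-18.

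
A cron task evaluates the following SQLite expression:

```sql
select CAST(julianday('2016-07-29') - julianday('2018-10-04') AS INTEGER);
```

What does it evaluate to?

2 days remain in July 2016 after the 29th (31 − 29).
Full months from August 2016 through September 2018 contribute their day counts.
Then 4 days into October 2018.
Total: 2 + 31 + 30 + 31 + 30 + 31 + 31 + 28 + 31 + 30 + 31 + 30 + 31 + 31 + 30 + 31 + 30 + 31 + 31 + 28 + 31 + 30 + 31 + 30 + 31 + 31 + 30 + 4 = 797.
The subtraction is earlier − later, so the result is −797 → -797.

-797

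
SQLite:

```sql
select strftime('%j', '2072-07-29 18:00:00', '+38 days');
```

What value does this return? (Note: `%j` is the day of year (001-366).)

First apply '+38 days': 2072-07-29 18:00:00 → 2072-09-05 18:00:00.
Day-of-year for 2072-09-05: days since 2072-01-01 inclusive = 249, zero-padded to 249.

249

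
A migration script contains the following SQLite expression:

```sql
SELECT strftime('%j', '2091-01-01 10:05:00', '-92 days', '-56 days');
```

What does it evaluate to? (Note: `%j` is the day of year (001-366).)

First apply '-92 days', '-56 days': 2091-01-01 10:05:00 → 2090-08-06 10:05:00.
Day-of-year for 2090-08-06: days since 2090-01-01 inclusive = 218, zero-padded to 218.

218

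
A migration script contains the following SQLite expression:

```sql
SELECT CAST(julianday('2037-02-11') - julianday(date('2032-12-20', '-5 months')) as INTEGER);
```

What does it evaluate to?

Adding -5 months to 2032-12-20 gives 2032-07-20.
11 days remain in July 2032 after the 20th (31 − 20).
Full months from August 2032 through January 2037 contribute their day counts.
Then 11 days into February 2037.
Total: 11 + 31 + 30 + 31 + 30 + 31 + 31 + 28 + 31 + 30 + 31 + 30 + 31 + 31 + 30 + 31 + 30 + 31 + 31 + 28 + 31 + 30 + 31 + 30 + 31 + 31 + 30 + 31 + 30 + 31 + 31 + 28 + 31 + 30 + 31 + 30 + 31 + 31 + 30 + 31 + 30 + 31 + 31 + 29 + 31 + 30 + 31 + 30 + 31 + 31 + 30 + 31 + 30 + 31 + 31 + 11 = 1667.

1667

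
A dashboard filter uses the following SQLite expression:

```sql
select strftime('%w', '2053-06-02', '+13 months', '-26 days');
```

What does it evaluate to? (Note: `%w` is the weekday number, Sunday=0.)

First apply '+13 months', '-26 days': 2053-06-02 → 2054-06-06.
2054-06-06 is a Saturday; with Sunday=0 that is 6.

6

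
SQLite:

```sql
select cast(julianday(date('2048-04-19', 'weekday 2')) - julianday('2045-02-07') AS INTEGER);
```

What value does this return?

1169

`weekday 2` advances to the next Tuesday; 2048-04-19 is a Sunday, so it moves forward to 2048-04-21.
21 days remain in February 2045 after the 7th (28 − 7).
Full months from March 2045 through March 2048 contribute their day counts.
Then 21 days into April 2048.
Total: 21 + 31 + 30 + 31 + 30 + 31 + 31 + 30 + 31 + 30 + 31 + 31 + 28 + 31 + 30 + 31 + 30 + 31 + 31 + 30 + 31 + 30 + 31 + 31 + 28 + 31 + 30 + 31 + 30 + 31 + 31 + 30 + 31 + 30 + 31 + 31 + 29 + 31 + 21 = 1169.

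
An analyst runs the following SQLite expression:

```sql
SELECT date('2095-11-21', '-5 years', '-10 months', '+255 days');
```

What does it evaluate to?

Adding -5 years to 2095-11-21 gives 2090-11-21.
Adding -10 months to 2090-11-21 gives 2090-01-21.
Applying '+255 days' to 2090-01-21: counting 255 days forward gives 2090-10-03.

2090-10-03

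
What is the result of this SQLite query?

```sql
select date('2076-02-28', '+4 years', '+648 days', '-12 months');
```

Adding +4 years to 2076-02-28 gives 2080-02-28.
Applying '+648 days' to 2080-02-28: counting 648 days forward gives 2081-12-07.
Adding -12 months to 2081-12-07 gives 2080-12-07.

2080-12-07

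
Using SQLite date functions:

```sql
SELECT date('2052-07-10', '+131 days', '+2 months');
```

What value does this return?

Applying '+131 days' to 2052-07-10: counting 131 days forward gives 2052-11-18.
Adding +2 months to 2052-11-18 gives 2053-01-18.

2053-01-18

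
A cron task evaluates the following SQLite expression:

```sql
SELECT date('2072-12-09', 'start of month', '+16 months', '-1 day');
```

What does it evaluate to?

2074-03-31

`start of month` rewinds 2072-12-09 to 2072-12-01.
Adding +16 months to 2072-12-01 gives 2074-04-01.
Going back 1 day from 2074-04-01 reaches 2074-03-31 (last day of March, 31 days).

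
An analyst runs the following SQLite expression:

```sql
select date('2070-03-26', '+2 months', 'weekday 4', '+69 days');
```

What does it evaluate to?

Adding +2 months to 2070-03-26 gives 2070-05-26.
`weekday 4` advances to the next Thursday; 2070-05-26 is a Monday, so it moves forward to 2070-05-29.
Applying '+69 days' to 2070-05-29: counting 69 days forward gives 2070-08-06.

2070-08-06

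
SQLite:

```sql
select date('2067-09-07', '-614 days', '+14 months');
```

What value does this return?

Applying '-614 days' to 2067-09-07: counting 614 days back gives 2066-01-01.
Adding +14 months to 2066-01-01 gives 2067-03-01.

2067-03-01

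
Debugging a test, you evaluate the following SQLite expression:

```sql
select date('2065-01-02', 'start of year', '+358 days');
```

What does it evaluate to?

2065-12-25

`start of year` rewinds 2065-01-02 to 2065-01-01.
Applying '+358 days' to 2065-01-01: counting 358 days forward gives 2065-12-25.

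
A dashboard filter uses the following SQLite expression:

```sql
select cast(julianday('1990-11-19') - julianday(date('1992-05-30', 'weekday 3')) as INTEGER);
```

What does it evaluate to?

-562

`weekday 3` advances to the next Wednesday; 1992-05-30 is a Saturday, so it moves forward to 1992-06-03.
11 days remain in November 1990 after the 19th (30 − 19).
Full months from December 1990 through May 1992 contribute their day counts.
Then 3 days into June 1992.
Total: 11 + 31 + 31 + 28 + 31 + 30 + 31 + 30 + 31 + 31 + 30 + 31 + 30 + 31 + 31 + 29 + 31 + 30 + 31 + 3 = 562.
The subtraction is earlier − later, so the result is −562 → -562.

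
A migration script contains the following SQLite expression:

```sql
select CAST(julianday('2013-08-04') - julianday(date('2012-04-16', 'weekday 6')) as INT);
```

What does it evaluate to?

470

`weekday 6` advances to the next Saturday; 2012-04-16 is a Monday, so it moves forward to 2012-04-21.
9 days remain in April 2012 after the 21st (30 − 21).
Full months from May 2012 through July 2013 contribute their day counts.
Then 4 days into August 2013.
Total: 9 + 31 + 30 + 31 + 31 + 30 + 31 + 30 + 31 + 31 + 28 + 31 + 30 + 31 + 30 + 31 + 4 = 470.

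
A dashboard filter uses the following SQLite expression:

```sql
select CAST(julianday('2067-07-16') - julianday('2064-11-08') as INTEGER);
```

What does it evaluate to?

980

22 days remain in November 2064 after the 8th (30 − 8).
Full months from December 2064 through June 2067 contribute their day counts.
Then 16 days into July 2067.
Total: 22 + 31 + 31 + 28 + 31 + 30 + 31 + 30 + 31 + 31 + 30 + 31 + 30 + 31 + 31 + 28 + 31 + 30 + 31 + 30 + 31 + 31 + 30 + 31 + 30 + 31 + 31 + 28 + 31 + 30 + 31 + 30 + 16 = 980.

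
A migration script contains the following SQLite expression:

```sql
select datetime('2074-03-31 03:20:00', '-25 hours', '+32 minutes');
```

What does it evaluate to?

2074-03-30 02:52:00

-25 hours from 2074-03-31 03:20:00 is 2074-03-30 02:20:00 (crosses midnight).
+32 minutes from 2074-03-30 02:20:00 is 2074-03-30 02:52:00.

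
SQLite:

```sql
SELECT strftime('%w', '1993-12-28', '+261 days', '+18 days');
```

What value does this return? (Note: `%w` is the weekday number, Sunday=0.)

First apply '+261 days', '+18 days': 1993-12-28 → 1994-10-03.
1994-10-03 is a Monday; with Sunday=0 that is 1.

1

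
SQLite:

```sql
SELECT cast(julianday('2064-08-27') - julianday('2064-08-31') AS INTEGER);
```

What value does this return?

Both dates are in August 2064: 31 − 27 = 4.
The subtraction is earlier − later, so the result is −4 → -4.

-4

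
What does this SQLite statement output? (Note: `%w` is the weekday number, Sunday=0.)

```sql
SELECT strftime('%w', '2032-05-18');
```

2032-05-18 is a Tuesday; with Sunday=0 that is 2.

2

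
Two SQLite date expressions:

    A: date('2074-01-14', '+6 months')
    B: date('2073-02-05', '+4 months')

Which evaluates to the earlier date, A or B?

B

A = 2074-07-14.
B = 2073-06-05.
B is earlier.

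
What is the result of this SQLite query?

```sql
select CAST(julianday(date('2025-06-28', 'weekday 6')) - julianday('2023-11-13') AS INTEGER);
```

`weekday 6` advances to the next Saturday; 2025-06-28 is already a Saturday, so it stays at 2025-06-28.
17 days remain in November 2023 after the 13th (30 − 13).
Full months from December 2023 through May 2025 contribute their day counts.
Then 28 days into June 2025.
Total: 17 + 31 + 31 + 29 + 31 + 30 + 31 + 30 + 31 + 31 + 30 + 31 + 30 + 31 + 31 + 28 + 31 + 30 + 31 + 28 = 593.

593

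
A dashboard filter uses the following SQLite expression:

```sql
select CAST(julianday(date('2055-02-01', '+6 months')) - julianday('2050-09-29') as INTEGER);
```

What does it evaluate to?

1767

Adding +6 months to 2055-02-01 gives 2055-08-01.
1 day remains in September 2050 after the 29th (30 − 29).
Full months from October 2050 through July 2055 contribute their day counts.
Then 1 day into August 2055.
Total: 1 + 31 + 30 + 31 + 31 + 28 + 31 + 30 + 31 + 30 + 31 + 31 + 30 + 31 + 30 + 31 + 31 + 29 + 31 + 30 + 31 + 30 + 31 + 31 + 30 + 31 + 30 + 31 + 31 + 28 + 31 + 30 + 31 + 30 + 31 + 31 + 30 + 31 + 30 + 31 + 31 + 28 + 31 + 30 + 31 + 30 + 31 + 31 + 30 + 31 + 30 + 31 + 31 + 28 + 31 + 30 + 31 + 30 + 31 + 1 = 1767.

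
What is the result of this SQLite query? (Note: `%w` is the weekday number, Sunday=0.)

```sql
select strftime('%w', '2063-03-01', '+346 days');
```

0

First apply '+346 days': 2063-03-01 → 2064-02-10.
2064-02-10 is a Sunday; with Sunday=0 that is 0.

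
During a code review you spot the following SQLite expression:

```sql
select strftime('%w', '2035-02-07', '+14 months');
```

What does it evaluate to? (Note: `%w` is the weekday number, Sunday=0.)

First apply '+14 months': 2035-02-07 → 2036-04-07.
2036-04-07 is a Monday; with Sunday=0 that is 1.

1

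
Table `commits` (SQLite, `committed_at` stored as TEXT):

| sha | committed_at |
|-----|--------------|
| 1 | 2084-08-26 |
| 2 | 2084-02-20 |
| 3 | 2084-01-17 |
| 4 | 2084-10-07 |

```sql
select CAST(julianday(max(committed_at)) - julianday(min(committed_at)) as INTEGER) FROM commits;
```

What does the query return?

264

MIN = 2084-01-17, MAX = 2084-10-07.
14 days remain in January 2084 after the 17th (31 − 17).
Full months from February 2084 through September 2084 contribute their day counts.
Then 7 days into October 2084.
Total: 14 + 29 + 31 + 30 + 31 + 30 + 31 + 31 + 30 + 7 = 264.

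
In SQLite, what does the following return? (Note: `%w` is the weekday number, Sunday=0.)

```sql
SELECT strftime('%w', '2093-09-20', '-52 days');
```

4

First apply '-52 days': 2093-09-20 → 2093-07-30.
2093-07-30 is a Thursday; with Sunday=0 that is 4.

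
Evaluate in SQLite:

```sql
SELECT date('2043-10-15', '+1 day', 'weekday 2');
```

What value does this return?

2043-10-20

Advancing 1 more day within October lands on 2043-10-16.
`weekday 2` advances to the next Tuesday; 2043-10-16 is a Friday, so it moves forward to 2043-10-20.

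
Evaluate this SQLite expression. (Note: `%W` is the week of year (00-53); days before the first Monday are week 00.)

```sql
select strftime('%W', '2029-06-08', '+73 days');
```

First apply '+73 days': 2029-06-08 → 2029-08-20.
2029-08-20 is a Monday. SQLite's %W counts Mondays since the year started; the result is 34.

34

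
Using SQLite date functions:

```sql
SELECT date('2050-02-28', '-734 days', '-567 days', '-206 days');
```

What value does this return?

2046-01-13

Applying '-734 days' to 2050-02-28: counting 734 days back gives 2048-02-25.
Applying '-567 days' to 2048-02-25: counting 567 days back gives 2046-08-07.
Applying '-206 days' to 2046-08-07: counting 206 days back gives 2046-01-13.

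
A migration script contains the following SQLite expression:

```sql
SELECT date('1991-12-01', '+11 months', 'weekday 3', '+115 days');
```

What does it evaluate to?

1993-02-27

Adding +11 months to 1991-12-01 gives 1992-11-01.
`weekday 3` advances to the next Wednesday; 1992-11-01 is a Sunday, so it moves forward to 1992-11-04.
Applying '+115 days' to 1992-11-04: counting 115 days forward gives 1993-02-27.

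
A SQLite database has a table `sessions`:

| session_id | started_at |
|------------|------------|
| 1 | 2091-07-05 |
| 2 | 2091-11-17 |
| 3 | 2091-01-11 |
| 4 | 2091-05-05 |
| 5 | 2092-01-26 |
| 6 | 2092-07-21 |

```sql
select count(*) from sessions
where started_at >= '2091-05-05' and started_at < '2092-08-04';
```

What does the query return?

5

Rows in [2091-05-05, 2092-08-04): 2091-07-05, 2091-11-17, 2091-05-05, 2092-01-26, 2092-07-21 → 5 rows.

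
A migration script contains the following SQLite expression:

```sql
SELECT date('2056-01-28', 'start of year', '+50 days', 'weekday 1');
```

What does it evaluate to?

2056-02-21

`start of year` rewinds 2056-01-28 to 2056-01-01.
Applying '+50 days' to 2056-01-01: counting 50 days forward gives 2056-02-20.
`weekday 1` advances to the next Monday; 2056-02-20 is a Sunday, so it moves forward to 2056-02-21.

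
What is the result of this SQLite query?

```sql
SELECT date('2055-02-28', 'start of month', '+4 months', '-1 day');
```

2055-05-31

`start of month` rewinds 2055-02-28 to 2055-02-01.
Adding +4 months to 2055-02-01 gives 2055-06-01.
Going back 1 day from 2055-06-01 reaches 2055-05-31 (last day of May, 31 days).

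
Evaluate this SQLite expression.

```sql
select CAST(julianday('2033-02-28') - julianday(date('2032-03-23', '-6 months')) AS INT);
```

Adding -6 months to 2032-03-23 gives 2031-09-23.
7 days remain in September 2031 after the 23rd (30 − 23).
Full months from October 2031 through January 2033 contribute their day counts.
Then 28 days into February 2033.
Total: 7 + 31 + 30 + 31 + 31 + 29 + 31 + 30 + 31 + 30 + 31 + 31 + 30 + 31 + 30 + 31 + 31 + 28 = 524.

524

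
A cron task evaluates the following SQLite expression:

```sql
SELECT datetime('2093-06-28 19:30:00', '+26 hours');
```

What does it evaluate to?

2093-06-29 21:30:00

+26 hours from 2093-06-28 19:30:00 is 2093-06-29 21:30:00 (crosses midnight).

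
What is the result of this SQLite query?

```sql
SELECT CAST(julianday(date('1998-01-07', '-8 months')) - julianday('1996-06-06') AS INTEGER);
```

335

Adding -8 months to 1998-01-07 gives 1997-05-07.
24 days remain in June 1996 after the 6th (30 − 6).
Full months from July 1996 through April 1997 contribute their day counts.
Then 7 days into May 1997.
Total: 24 + 31 + 31 + 30 + 31 + 30 + 31 + 31 + 28 + 31 + 30 + 7 = 335.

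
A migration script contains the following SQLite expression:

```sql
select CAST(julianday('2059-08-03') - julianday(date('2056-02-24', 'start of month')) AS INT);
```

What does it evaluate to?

1279

`start of month` rewinds 2056-02-24 to 2056-02-01.
28 days remain in February 2056 after the 1st (29 − 1).
Full months from March 2056 through July 2059 contribute their day counts.
Then 3 days into August 2059.
Total: 28 + 31 + 30 + 31 + 30 + 31 + 31 + 30 + 31 + 30 + 31 + 31 + 28 + 31 + 30 + 31 + 30 + 31 + 31 + 30 + 31 + 30 + 31 + 31 + 28 + 31 + 30 + 31 + 30 + 31 + 31 + 30 + 31 + 30 + 31 + 31 + 28 + 31 + 30 + 31 + 30 + 31 + 3 = 1279.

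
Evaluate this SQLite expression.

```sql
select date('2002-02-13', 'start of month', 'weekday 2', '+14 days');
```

2002-02-19

`start of month` rewinds 2002-02-13 to 2002-02-01.
`weekday 2` advances to the next Tuesday; 2002-02-01 is a Friday, so it moves forward to 2002-02-05.
Advancing 14 more days within February lands on 2002-02-19.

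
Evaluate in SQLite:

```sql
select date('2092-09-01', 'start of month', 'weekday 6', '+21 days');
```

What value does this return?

`start of month` rewinds 2092-09-01 to 2092-09-01.
`weekday 6` advances to the next Saturday; 2092-09-01 is a Monday, so it moves forward to 2092-09-06.
Advancing 21 more days within September lands on 2092-09-27.

2092-09-27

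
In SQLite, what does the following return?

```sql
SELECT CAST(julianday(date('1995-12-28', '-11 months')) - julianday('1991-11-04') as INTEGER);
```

Adding -11 months to 1995-12-28 gives 1995-01-28.
26 days remain in November 1991 after the 4th (30 − 4).
Full months from December 1991 through December 1994 contribute their day counts.
Then 28 days into January 1995.
Total: 26 + 31 + 31 + 29 + 31 + 30 + 31 + 30 + 31 + 31 + 30 + 31 + 30 + 31 + 31 + 28 + 31 + 30 + 31 + 30 + 31 + 31 + 30 + 31 + 30 + 31 + 31 + 28 + 31 + 30 + 31 + 30 + 31 + 31 + 30 + 31 + 30 + 31 + 28 = 1181.

1181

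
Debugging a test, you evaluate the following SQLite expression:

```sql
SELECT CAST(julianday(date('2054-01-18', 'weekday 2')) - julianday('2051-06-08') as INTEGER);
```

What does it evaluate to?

957

`weekday 2` advances to the next Tuesday; 2054-01-18 is a Sunday, so it moves forward to 2054-01-20.
22 days remain in June 2051 after the 8th (30 − 8).
Full months from July 2051 through December 2053 contribute their day counts.
Then 20 days into January 2054.
Total: 22 + 31 + 31 + 30 + 31 + 30 + 31 + 31 + 29 + 31 + 30 + 31 + 30 + 31 + 31 + 30 + 31 + 30 + 31 + 31 + 28 + 31 + 30 + 31 + 30 + 31 + 31 + 30 + 31 + 30 + 31 + 20 = 957.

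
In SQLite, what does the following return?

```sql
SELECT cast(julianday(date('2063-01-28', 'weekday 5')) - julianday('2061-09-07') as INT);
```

513

`weekday 5` advances to the next Friday; 2063-01-28 is a Sunday, so it moves forward to 2063-02-02.
23 days remain in September 2061 after the 7th (30 − 7).
Full months from October 2061 through January 2063 contribute their day counts.
Then 2 days into February 2063.
Total: 23 + 31 + 30 + 31 + 31 + 28 + 31 + 30 + 31 + 30 + 31 + 31 + 30 + 31 + 30 + 31 + 31 + 2 = 513.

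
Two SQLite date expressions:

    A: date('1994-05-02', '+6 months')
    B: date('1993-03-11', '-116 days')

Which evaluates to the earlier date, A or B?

B

A = 1994-11-02.
B = 1992-11-15.
B is earlier.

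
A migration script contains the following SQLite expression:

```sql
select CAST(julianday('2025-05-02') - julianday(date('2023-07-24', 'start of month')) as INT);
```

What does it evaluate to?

`start of month` rewinds 2023-07-24 to 2023-07-01.
30 days remain in July 2023 after the 1st (31 − 1).
Full months from August 2023 through April 2025 contribute their day counts.
Then 2 days into May 2025.
Total: 30 + 31 + 30 + 31 + 30 + 31 + 31 + 29 + 31 + 30 + 31 + 30 + 31 + 31 + 30 + 31 + 30 + 31 + 31 + 28 + 31 + 30 + 2 = 671.

671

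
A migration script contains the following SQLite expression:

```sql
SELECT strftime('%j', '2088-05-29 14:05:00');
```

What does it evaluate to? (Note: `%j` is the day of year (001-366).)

Day-of-year for 2088-05-29: days since 2088-01-01 inclusive = 150, zero-padded to 150.

150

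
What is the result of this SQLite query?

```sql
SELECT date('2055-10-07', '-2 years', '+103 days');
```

2054-01-18

Adding -2 years to 2055-10-07 gives 2053-10-07.
Applying '+103 days' to 2053-10-07: counting 103 days forward gives 2054-01-18.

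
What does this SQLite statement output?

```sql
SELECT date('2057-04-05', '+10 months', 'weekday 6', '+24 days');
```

2058-03-05

Adding +10 months to 2057-04-05 gives 2058-02-05.
`weekday 6` advances to the next Saturday; 2058-02-05 is a Tuesday, so it moves forward to 2058-02-09.
February 2058 has 28 days; 19 remain after the 9th, so 20 days reach 2058-03-01.
Advancing 4 more days within March lands on 2058-03-05.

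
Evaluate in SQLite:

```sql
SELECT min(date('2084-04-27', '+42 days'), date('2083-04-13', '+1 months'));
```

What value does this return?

date('2084-04-27', '+42 days') → 2084-06-08.
date('2083-04-13', '+1 months') → 2083-05-13.
Earlier of the two is 2083-05-13.

2083-05-13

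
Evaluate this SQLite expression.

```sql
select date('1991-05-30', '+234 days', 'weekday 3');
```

1992-01-22

Applying '+234 days' to 1991-05-30: counting 234 days forward gives 1992-01-19.
`weekday 3` advances to the next Wednesday; 1992-01-19 is a Sunday, so it moves forward to 1992-01-22.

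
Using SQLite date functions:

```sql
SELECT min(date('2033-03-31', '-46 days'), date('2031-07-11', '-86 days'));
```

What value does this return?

date('2033-03-31', '-46 days') → 2033-02-13.
date('2031-07-11', '-86 days') → 2031-04-16.
Earlier of the two is 2031-04-16.

2031-04-16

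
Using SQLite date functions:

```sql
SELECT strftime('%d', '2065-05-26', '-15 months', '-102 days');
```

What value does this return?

First apply '-15 months', '-102 days': 2065-05-26 → 2063-11-16.
`%d` extracts the 2-digit day of month: 16.

16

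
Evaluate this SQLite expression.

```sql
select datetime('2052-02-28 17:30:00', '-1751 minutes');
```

1751 minutes = 29h 11m; -1751 minutes from 2052-02-28 17:30:00 is 2052-02-27 12:19:00 (crosses midnight).

2052-02-27 12:19:00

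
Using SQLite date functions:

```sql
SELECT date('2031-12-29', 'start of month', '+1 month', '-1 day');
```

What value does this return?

2031-12-31

`start of month` rewinds 2031-12-29 to 2031-12-01.
Adding +1 month to 2031-12-01 gives 2032-01-01.
Going back 1 day from 2032-01-01 reaches 2031-12-31 (last day of December, 31 days).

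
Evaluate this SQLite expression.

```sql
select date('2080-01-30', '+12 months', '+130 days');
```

2081-06-09

Adding +12 months to 2080-01-30 gives 2081-01-30.
Applying '+130 days' to 2081-01-30: counting 130 days forward gives 2081-06-09.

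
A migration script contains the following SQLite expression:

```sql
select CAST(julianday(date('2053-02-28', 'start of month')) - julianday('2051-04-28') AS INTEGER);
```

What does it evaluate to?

`start of month` rewinds 2053-02-28 to 2053-02-01.
2 days remain in April 2051 after the 28th (30 − 28).
Full months from May 2051 through January 2053 contribute their day counts.
Then 1 day into February 2053.
Total: 2 + 31 + 30 + 31 + 31 + 30 + 31 + 30 + 31 + 31 + 29 + 31 + 30 + 31 + 30 + 31 + 31 + 30 + 31 + 30 + 31 + 31 + 1 = 645.

645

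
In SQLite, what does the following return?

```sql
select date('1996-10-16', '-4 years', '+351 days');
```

Adding -4 years to 1996-10-16 gives 1992-10-16.
Applying '+351 days' to 1992-10-16: counting 351 days forward gives 1993-10-02.

1993-10-02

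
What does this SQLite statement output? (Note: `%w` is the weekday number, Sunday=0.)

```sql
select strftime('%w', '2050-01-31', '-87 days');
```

5

First apply '-87 days': 2050-01-31 → 2049-11-05.
2049-11-05 is a Friday; with Sunday=0 that is 5.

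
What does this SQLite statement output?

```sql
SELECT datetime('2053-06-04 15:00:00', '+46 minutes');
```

+46 minutes from 2053-06-04 15:00:00 is 2053-06-04 15:46:00.

2053-06-04 15:46:00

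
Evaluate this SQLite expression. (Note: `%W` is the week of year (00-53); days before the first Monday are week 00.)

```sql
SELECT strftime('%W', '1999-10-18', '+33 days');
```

First apply '+33 days': 1999-10-18 → 1999-11-20.
1999-11-20 is a Saturday. SQLite's %W counts Mondays since the year started; the result is 46.

46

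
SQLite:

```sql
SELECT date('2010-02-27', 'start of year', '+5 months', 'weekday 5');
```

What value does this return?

2010-06-04

`start of year` rewinds 2010-02-27 to 2010-01-01.
Adding +5 months to 2010-01-01 gives 2010-06-01.
`weekday 5` advances to the next Friday; 2010-06-01 is a Tuesday, so it moves forward to 2010-06-04.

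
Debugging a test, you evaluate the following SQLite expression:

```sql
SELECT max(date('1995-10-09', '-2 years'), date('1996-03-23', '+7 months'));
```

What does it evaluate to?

date('1995-10-09', '-2 years') → 1993-10-09.
date('1996-03-23', '+7 months') → 1996-10-23.
Later of the two is 1996-10-23.

1996-10-23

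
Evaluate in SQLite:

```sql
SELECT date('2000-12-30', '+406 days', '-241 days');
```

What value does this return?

2001-06-13

Applying '+406 days' to 2000-12-30: counting 406 days forward gives 2002-02-09.
Applying '-241 days' to 2002-02-09: counting 241 days back gives 2001-06-13.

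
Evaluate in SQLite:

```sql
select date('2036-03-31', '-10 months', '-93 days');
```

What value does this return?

Adding -10 months to 2036-03-31 gives 2035-05-31.
Applying '-93 days' to 2035-05-31: counting 93 days back gives 2035-02-27.

2035-02-27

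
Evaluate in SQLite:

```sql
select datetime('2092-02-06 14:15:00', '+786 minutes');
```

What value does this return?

2092-02-07 03:21:00

786 minutes = 13h 6m; +786 minutes from 2092-02-06 14:15:00 is 2092-02-07 03:21:00 (crosses midnight).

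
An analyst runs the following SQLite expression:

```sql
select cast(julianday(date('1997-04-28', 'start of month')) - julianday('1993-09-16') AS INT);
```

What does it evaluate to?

`start of month` rewinds 1997-04-28 to 1997-04-01.
14 days remain in September 1993 after the 16th (30 − 16).
Full months from October 1993 through March 1997 contribute their day counts.
Then 1 day into April 1997.
Total: 14 + 31 + 30 + 31 + 31 + 28 + 31 + 30 + 31 + 30 + 31 + 31 + 30 + 31 + 30 + 31 + 31 + 28 + 31 + 30 + 31 + 30 + 31 + 31 + 30 + 31 + 30 + 31 + 31 + 29 + 31 + 30 + 31 + 30 + 31 + 31 + 30 + 31 + 30 + 31 + 31 + 28 + 31 + 1 = 1293.

1293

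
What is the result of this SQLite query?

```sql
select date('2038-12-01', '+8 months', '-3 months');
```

Adding +8 months to 2038-12-01 gives 2039-08-01.
Adding -3 months to 2039-08-01 gives 2039-05-01.

2039-05-01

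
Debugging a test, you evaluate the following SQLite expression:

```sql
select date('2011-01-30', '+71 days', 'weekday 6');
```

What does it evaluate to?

Applying '+71 days' to 2011-01-30: counting 71 days forward gives 2011-04-11.
`weekday 6` advances to the next Saturday; 2011-04-11 is a Monday, so it moves forward to 2011-04-16.

2011-04-16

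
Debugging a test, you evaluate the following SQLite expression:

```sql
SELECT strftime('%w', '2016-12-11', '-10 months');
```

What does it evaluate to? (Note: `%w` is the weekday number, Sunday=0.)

First apply '-10 months': 2016-12-11 → 2016-02-11.
2016-02-11 is a Thursday; with Sunday=0 that is 4.

4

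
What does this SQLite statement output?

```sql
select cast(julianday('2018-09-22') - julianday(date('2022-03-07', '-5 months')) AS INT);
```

Adding -5 months to 2022-03-07 gives 2021-10-07.
8 days remain in September 2018 after the 22nd (30 − 22).
Full months from October 2018 through September 2021 contribute their day counts.
Then 7 days into October 2021.
Total: 8 + 31 + 30 + 31 + 31 + 28 + 31 + 30 + 31 + 30 + 31 + 31 + 30 + 31 + 30 + 31 + 31 + 29 + 31 + 30 + 31 + 30 + 31 + 31 + 30 + 31 + 30 + 31 + 31 + 28 + 31 + 30 + 31 + 30 + 31 + 31 + 30 + 7 = 1111.
The subtraction is earlier − later, so the result is −1111 → -1111.

-1111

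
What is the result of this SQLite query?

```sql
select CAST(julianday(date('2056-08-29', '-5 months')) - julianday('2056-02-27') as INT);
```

Adding -5 months to 2056-08-29 gives 2056-03-29.
2 days remain in February 2056 after the 27th (29 − 27).
Then 29 days into March 2056.
Total: 2 + 29 = 31.

31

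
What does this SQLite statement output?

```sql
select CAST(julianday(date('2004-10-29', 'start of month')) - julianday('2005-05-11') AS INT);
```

-222

`start of month` rewinds 2004-10-29 to 2004-10-01.
30 days remain in October 2004 after the 1st (31 − 1).
Full months from November 2004 through April 2005 contribute their day counts.
Then 11 days into May 2005.
Total: 30 + 30 + 31 + 31 + 28 + 31 + 30 + 11 = 222.
The subtraction is earlier − later, so the result is −222 → -222.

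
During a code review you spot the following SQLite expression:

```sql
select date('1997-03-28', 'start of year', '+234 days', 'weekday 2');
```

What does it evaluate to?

`start of year` rewinds 1997-03-28 to 1997-01-01.
Applying '+234 days' to 1997-01-01: counting 234 days forward gives 1997-08-23.
`weekday 2` advances to the next Tuesday; 1997-08-23 is a Saturday, so it moves forward to 1997-08-26.

1997-08-26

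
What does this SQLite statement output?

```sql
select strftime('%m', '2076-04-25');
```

`%m` extracts the 2-digit month (01-12): 04.

04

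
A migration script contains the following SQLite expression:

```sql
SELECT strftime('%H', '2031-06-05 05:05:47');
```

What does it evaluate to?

`%H` extracts the 2-digit hour (00-23): 05.

05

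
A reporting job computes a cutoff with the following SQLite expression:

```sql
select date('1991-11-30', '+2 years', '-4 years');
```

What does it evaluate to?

1989-11-30

Adding +2 years to 1991-11-30 gives 1993-11-30.
Adding -4 years to 1993-11-30 gives 1989-11-30.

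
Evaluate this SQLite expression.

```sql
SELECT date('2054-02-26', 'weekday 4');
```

2054-02-26

`weekday 4` advances to the next Thursday; 2054-02-26 is already a Thursday, so it stays at 2054-02-26.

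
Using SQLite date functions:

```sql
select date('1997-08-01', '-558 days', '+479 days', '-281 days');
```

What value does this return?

1996-08-06

Applying '-558 days' to 1997-08-01: counting 558 days back gives 1996-01-21.
Applying '+479 days' to 1996-01-21: counting 479 days forward gives 1997-05-14.
Applying '-281 days' to 1997-05-14: counting 281 days back gives 1996-08-06.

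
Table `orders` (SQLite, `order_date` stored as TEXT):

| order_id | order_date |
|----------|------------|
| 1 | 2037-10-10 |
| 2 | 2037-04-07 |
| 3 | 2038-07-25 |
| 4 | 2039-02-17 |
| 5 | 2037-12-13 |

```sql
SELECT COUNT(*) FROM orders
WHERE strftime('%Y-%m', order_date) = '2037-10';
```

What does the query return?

Rows with year-month 2037-10: 2037-10-10 → 1.

1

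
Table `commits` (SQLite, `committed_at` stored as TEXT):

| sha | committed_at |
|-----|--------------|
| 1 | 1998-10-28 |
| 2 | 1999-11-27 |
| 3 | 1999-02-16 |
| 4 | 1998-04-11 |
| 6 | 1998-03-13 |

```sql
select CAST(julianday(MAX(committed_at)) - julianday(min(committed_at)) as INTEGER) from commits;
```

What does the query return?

MIN = 1998-03-13, MAX = 1999-11-27.
18 days remain in March 1998 after the 13th (31 − 13).
Full months from April 1998 through October 1999 contribute their day counts.
Then 27 days into November 1999.
Total: 18 + 30 + 31 + 30 + 31 + 31 + 30 + 31 + 30 + 31 + 31 + 28 + 31 + 30 + 31 + 30 + 31 + 31 + 30 + 31 + 27 = 624.

624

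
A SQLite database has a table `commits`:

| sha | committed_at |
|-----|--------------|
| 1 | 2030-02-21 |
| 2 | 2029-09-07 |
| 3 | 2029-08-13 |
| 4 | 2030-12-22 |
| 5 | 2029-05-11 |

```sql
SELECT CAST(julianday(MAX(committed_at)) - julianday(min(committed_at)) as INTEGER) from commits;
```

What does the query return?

MIN = 2029-05-11, MAX = 2030-12-22.
20 days remain in May 2029 after the 11th (31 − 11).
Full months from June 2029 through November 2030 contribute their day counts.
Then 22 days into December 2030.
Total: 20 + 30 + 31 + 31 + 30 + 31 + 30 + 31 + 31 + 28 + 31 + 30 + 31 + 30 + 31 + 31 + 30 + 31 + 30 + 22 = 590.

590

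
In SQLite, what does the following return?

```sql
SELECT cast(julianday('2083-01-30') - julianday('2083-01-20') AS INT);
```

10

Both dates are in January 2083: 30 − 20 = 10.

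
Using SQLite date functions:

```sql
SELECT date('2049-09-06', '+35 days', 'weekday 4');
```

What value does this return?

2049-10-14

September 2049 has 30 days; 24 remain after the 6th, so 25 days reach 2049-10-01.
Advancing 10 more days within October lands on 2049-10-11.
`weekday 4` advances to the next Thursday; 2049-10-11 is a Monday, so it moves forward to 2049-10-14.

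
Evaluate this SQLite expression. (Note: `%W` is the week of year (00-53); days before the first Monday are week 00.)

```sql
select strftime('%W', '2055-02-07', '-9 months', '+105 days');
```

First apply '-9 months', '+105 days': 2055-02-07 → 2054-08-20.
2054-08-20 is a Thursday. SQLite's %W counts Mondays since the year started; the result is 33.

33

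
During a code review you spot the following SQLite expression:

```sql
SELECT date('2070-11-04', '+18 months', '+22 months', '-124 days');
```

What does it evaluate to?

2073-10-31

Adding +18 months to 2070-11-04 gives 2072-05-04.
Adding +22 months to 2072-05-04 gives 2074-03-04.
Applying '-124 days' to 2074-03-04: counting 124 days back gives 2073-10-31.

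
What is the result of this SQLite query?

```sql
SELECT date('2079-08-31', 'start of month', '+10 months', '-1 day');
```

2080-05-31

`start of month` rewinds 2079-08-31 to 2079-08-01.
Adding +10 months to 2079-08-01 gives 2080-06-01.
Going back 1 day from 2080-06-01 reaches 2080-05-31 (last day of May, 31 days).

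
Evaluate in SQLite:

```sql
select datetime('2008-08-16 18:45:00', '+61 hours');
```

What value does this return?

+61 hours from 2008-08-16 18:45:00 is 2008-08-19 07:45:00 (crosses midnight).

2008-08-19 07:45:00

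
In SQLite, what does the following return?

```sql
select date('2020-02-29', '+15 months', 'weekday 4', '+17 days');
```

Adding +15 months to 2020-02-29 gives 2021-05-29.
`weekday 4` advances to the next Thursday; 2021-05-29 is a Saturday, so it moves forward to 2021-06-03.
Advancing 17 more days within June lands on 2021-06-20.

2021-06-20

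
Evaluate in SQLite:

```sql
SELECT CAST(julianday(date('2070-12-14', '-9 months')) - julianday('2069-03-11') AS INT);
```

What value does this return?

Adding -9 months to 2070-12-14 gives 2070-03-14.
20 days remain in March 2069 after the 11th (31 − 11).
Full months from April 2069 through February 2070 contribute their day counts.
Then 14 days into March 2070.
Total: 20 + 30 + 31 + 30 + 31 + 31 + 30 + 31 + 30 + 31 + 31 + 28 + 14 = 368.

368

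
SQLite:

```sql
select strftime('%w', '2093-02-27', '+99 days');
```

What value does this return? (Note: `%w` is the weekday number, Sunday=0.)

First apply '+99 days': 2093-02-27 → 2093-06-06.
2093-06-06 is a Saturday; with Sunday=0 that is 6.

6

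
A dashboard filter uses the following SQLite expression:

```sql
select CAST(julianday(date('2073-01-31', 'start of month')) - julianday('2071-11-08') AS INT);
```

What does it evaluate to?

420

`start of month` rewinds 2073-01-31 to 2073-01-01.
22 days remain in November 2071 after the 8th (30 − 8).
Full months from December 2071 through December 2072 contribute their day counts.
Then 1 day into January 2073.
Total: 22 + 31 + 31 + 29 + 31 + 30 + 31 + 30 + 31 + 31 + 30 + 31 + 30 + 31 + 1 = 420.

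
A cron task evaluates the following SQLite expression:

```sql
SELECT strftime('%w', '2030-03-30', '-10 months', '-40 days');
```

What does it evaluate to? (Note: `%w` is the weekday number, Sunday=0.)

5

First apply '-10 months', '-40 days': 2030-03-30 → 2029-04-20.
2029-04-20 is a Friday; with Sunday=0 that is 5.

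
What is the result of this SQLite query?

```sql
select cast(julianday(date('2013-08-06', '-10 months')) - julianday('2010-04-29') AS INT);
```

891

Adding -10 months to 2013-08-06 gives 2012-10-06.
1 day remains in April 2010 after the 29th (30 − 29).
Full months from May 2010 through September 2012 contribute their day counts.
Then 6 days into October 2012.
Total: 1 + 31 + 30 + 31 + 31 + 30 + 31 + 30 + 31 + 31 + 28 + 31 + 30 + 31 + 30 + 31 + 31 + 30 + 31 + 30 + 31 + 31 + 29 + 31 + 30 + 31 + 30 + 31 + 31 + 30 + 6 = 891.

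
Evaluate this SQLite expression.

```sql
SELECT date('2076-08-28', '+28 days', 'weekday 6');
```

2076-09-26

August 2076 has 31 days; 3 remain after the 28th, so 4 days reach 2076-09-01.
Advancing 24 more days within September lands on 2076-09-25.
`weekday 6` advances to the next Saturday; 2076-09-25 is a Friday, so it moves forward to 2076-09-26.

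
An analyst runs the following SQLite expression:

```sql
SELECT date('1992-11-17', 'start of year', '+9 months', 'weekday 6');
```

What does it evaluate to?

`start of year` rewinds 1992-11-17 to 1992-01-01.
Adding +9 months to 1992-01-01 gives 1992-10-01.
`weekday 6` advances to the next Saturday; 1992-10-01 is a Thursday, so it moves forward to 1992-10-03.

1992-10-03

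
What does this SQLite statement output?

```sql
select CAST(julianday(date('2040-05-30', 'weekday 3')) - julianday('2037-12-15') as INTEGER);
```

`weekday 3` advances to the next Wednesday; 2040-05-30 is already a Wednesday, so it stays at 2040-05-30.
16 days remain in December 2037 after the 15th (31 − 15).
Full months from January 2038 through April 2040 contribute their day counts.
Then 30 days into May 2040.
Total: 16 + 31 + 28 + 31 + 30 + 31 + 30 + 31 + 31 + 30 + 31 + 30 + 31 + 31 + 28 + 31 + 30 + 31 + 30 + 31 + 31 + 30 + 31 + 30 + 31 + 31 + 29 + 31 + 30 + 30 = 897.

897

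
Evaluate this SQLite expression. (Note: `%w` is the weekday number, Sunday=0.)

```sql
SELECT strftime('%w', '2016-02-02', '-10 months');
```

4

First apply '-10 months': 2016-02-02 → 2015-04-02.
2015-04-02 is a Thursday; with Sunday=0 that is 4.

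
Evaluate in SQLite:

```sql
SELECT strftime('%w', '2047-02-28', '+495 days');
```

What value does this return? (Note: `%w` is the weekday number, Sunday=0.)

2

First apply '+495 days': 2047-02-28 → 2048-07-07.
2048-07-07 is a Tuesday; with Sunday=0 that is 2.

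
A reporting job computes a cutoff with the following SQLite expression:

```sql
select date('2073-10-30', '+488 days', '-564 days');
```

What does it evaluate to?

Applying '+488 days' to 2073-10-30: counting 488 days forward gives 2075-03-02.
Applying '-564 days' to 2075-03-02: counting 564 days back gives 2073-08-15.

2073-08-15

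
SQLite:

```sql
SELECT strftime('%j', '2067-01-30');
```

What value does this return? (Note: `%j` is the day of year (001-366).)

030

Day-of-year for 2067-01-30: days since 2067-01-01 inclusive = 30, zero-padded to 030.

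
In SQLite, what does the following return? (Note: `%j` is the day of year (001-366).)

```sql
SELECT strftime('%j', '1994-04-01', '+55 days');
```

First apply '+55 days': 1994-04-01 → 1994-05-26.
Day-of-year for 1994-05-26: days since 1994-01-01 inclusive = 146, zero-padded to 146.

146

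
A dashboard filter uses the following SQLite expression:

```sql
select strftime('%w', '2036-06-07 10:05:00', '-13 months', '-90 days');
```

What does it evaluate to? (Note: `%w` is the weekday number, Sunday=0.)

2

First apply '-13 months', '-90 days': 2036-06-07 10:05:00 → 2035-02-06 10:05:00.
2035-02-06 is a Tuesday; with Sunday=0 that is 2.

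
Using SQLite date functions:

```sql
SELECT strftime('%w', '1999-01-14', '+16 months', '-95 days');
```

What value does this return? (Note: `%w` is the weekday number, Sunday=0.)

First apply '+16 months', '-95 days': 1999-01-14 → 2000-02-09.
2000-02-09 is a Wednesday; with Sunday=0 that is 3.

3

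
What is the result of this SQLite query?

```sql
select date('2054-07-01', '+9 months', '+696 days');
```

Adding +9 months to 2054-07-01 gives 2055-04-01.
Applying '+696 days' to 2055-04-01: counting 696 days forward gives 2057-02-25.

2057-02-25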